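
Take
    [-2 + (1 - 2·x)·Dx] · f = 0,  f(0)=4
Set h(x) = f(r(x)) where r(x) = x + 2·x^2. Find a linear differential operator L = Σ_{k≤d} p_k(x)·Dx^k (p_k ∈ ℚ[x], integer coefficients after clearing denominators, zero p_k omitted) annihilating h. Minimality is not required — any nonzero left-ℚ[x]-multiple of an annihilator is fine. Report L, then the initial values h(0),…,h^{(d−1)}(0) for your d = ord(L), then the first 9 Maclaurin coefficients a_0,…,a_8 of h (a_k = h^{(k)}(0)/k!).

f: a_k = 4, 8, 16, 32, 64, 128, 256, 512, 1024, …
Change of var in L_f (x↦r) gives L₀.
L = (2 + 8·x) + (-1 + 2·x + 4·x^2)·Dx  (order 1).
h: a_k = 4, 8, 32, 96, 320, 1024, 3328, 10752, 34816, …
ICs: h(0) = 4.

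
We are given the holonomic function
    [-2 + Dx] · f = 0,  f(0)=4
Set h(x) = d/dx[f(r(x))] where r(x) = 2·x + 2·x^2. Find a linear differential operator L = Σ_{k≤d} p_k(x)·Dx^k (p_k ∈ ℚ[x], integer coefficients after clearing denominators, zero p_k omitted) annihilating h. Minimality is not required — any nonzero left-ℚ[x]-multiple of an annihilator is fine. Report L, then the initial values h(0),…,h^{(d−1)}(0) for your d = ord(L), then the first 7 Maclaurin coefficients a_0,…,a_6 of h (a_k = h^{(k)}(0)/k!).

L = (6 + 16·x + 16·x^2) + (-1 - 2·x)·Dx  (order 1).
h: a_k = 16, 96, 320, 2432/3, 1664, 44288/15, 208384/45, …
ICs: h(0) = 16.

f: a_k = 4, 8, 8, 16/3, 8/3, 16/15, 16/45, …
L₀ from L_f via x↦r, Dx↦r'^{-1}Dx.
Derive L from L₀ (diff closure).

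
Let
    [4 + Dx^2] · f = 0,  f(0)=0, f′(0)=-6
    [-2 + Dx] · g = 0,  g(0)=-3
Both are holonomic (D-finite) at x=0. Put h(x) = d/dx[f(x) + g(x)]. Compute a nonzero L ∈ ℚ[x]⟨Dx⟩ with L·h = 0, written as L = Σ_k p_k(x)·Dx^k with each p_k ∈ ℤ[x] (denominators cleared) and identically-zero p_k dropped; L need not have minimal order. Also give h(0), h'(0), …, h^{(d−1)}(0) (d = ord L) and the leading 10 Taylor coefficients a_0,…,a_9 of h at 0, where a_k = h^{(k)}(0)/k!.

f: a_k = 0, -6, 0, 4, 0, -4/5, 0, 8/105, 0, -4/945, …
g: a_k = -3, -6, -6, -4, -2, -4/5, -4/15, -8/105, -2/105, -4/945, …
Weyl lclm of L_f,L_g ⇒ L₀ (ord ≤ 3).
Differentiate: ansatz ord ≤ ord L₀ ⇒ L.
L = 8 - 4·Dx + 2·Dx^2 - Dx^3  (order 3).
h: a_k = -12, -12, 0, -8, -8, -8/5, 0, -16/105, -8/105, -8/945, …
ICs: h(0) = -12, h′(0) = -12, h′′(0) = 0.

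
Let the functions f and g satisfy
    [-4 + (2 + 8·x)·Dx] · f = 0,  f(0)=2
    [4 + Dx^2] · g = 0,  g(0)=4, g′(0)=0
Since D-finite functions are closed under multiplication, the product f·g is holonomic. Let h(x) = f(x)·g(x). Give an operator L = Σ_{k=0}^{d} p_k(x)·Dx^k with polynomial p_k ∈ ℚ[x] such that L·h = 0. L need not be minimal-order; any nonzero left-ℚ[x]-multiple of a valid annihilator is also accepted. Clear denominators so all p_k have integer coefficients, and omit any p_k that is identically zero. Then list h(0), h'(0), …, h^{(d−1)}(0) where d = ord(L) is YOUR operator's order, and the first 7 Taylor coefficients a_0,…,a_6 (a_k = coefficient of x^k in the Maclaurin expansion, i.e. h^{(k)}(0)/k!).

L = (16 + 32·x + 64·x^2) + (-4 - 16·x)·Dx + (1 + 8·x + 16·x^2)·Dx^2  (order 2).
h: a_k = 8, 16, -32, 0, -128/3, 512/3, -23552/45, …
ICs: h(0) = 8, h′(0) = 16.

f: a_k = 2, 4, -4, 8, -20, 56, -168, …
g: a_k = 4, 0, -8, 0, 8/3, 0, -16/45, …
f·g: L₀ = L_f ⊗_s L_g, ord ≤ 1·2.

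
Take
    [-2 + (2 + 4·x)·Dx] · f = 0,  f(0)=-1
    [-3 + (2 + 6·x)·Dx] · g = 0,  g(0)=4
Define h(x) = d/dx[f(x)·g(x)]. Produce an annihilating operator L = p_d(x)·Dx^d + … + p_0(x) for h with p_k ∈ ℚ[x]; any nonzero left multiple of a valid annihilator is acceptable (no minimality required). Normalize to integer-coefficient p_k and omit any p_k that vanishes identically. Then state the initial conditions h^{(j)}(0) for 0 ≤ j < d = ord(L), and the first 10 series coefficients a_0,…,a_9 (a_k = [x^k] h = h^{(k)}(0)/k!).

f: a_k = -1, -1, 1/2, -1/2, 5/8, -7/8, 21/16, -33/16, 429/128, -715/128, …
g: a_k = 4, 6, -9/2, 27/4, -405/32, 1701/64, -15309/256, 72171/512, -2814669/8192, 14073345/16384, …
Product ⇒ symmetric product L₀, ord ≤ 1.
h=h₀': d/dx-closure on L₀ ⇒ L.
L = -1 + (-10 - 74·x - 180·x^2 - 144·x^3)·Dx  (order 1).
h: a_k = -10, 1, -15/4, 101/8, -2575/64, 15903/128, -192675/512, 1153005/1024, -54766575/16384, 323535035/32768, …
ICs: h(0) = -10.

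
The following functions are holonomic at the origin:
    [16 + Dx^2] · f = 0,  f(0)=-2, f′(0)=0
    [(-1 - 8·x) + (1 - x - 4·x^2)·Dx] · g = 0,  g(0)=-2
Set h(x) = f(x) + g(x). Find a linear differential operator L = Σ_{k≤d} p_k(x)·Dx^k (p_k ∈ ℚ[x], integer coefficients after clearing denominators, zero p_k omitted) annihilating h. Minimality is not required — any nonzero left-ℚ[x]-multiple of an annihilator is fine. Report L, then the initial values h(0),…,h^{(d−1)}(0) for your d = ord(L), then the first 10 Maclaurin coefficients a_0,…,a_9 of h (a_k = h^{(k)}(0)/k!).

f: a_k = -2, 0, 16, 0, -64/3, 0, 512/45, 0, -1024/315, 0, …
g: a_k = -2, -2, -10, -18, -58, -130, -362, -882, -2330, -5858, …
Sum ⇒ L₀ = lclm(L_f,L_g) in ℚ(x)⟨Dx⟩.
L = (-560 - 4608·x - 1664·x^2 - 6144·x^3 - 10240·x^4 - 16384·x^5) + (208 - 272·x - 896·x^2 + 1408·x^3 + 1536·x^4 - 6144·x^5 - 8192·x^6)·Dx + (-35 - 288·x - 104·x^2 - 384·x^3 - 640·x^4 - 1024·x^5)·Dx^2 + (13 - 17·x - 56·x^2 + 88·x^3 + 96·x^4 - 384·x^5 - 512·x^6)·Dx^3  (order 3).
h: a_k = -4, -2, 6, -18, -238/3, -130, -15778/45, -882, -734974/315, -5858, …
ICs: h(0) = -4, h′(0) = -2, h′′(0) = 12.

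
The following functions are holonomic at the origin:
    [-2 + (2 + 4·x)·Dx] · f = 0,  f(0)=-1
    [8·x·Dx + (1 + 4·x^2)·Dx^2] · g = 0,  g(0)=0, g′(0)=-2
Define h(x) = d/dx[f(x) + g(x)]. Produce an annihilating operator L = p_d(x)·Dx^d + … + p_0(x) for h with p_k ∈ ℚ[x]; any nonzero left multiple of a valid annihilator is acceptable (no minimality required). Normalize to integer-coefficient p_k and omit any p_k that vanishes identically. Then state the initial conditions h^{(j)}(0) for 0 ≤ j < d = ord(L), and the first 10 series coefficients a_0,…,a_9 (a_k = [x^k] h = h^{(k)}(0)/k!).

f: a_k = -1, -1, 1/2, -1/2, 5/8, -7/8, 21/16, -33/16, 429/128, -715/128, …
g: a_k = 0, -2, 0, 8/3, 0, -32/5, 0, 128/7, 0, -512/9, …
L₀ := lclm(L_f,L_g); ord L₀ ≤ 1+2.
h=h₀': d/dx-closure on L₀ ⇒ L.
L = (-8 - 40·x + 96·x^2 + 96·x^3) + (-11 - 32·x + 40·x^2 + 384·x^3 + 336·x^4)·Dx + (-1 + 6·x + 24·x^2 + 48·x^3 + 112·x^4 + 96·x^5)·Dx^2  (order 2).
h: a_k = -3, 1, 13/2, 5/2, -291/8, 63/8, 1817/16, 429/16, -71971/128, 12155/128, …
ICs: h(0) = -3, h′(0) = 1.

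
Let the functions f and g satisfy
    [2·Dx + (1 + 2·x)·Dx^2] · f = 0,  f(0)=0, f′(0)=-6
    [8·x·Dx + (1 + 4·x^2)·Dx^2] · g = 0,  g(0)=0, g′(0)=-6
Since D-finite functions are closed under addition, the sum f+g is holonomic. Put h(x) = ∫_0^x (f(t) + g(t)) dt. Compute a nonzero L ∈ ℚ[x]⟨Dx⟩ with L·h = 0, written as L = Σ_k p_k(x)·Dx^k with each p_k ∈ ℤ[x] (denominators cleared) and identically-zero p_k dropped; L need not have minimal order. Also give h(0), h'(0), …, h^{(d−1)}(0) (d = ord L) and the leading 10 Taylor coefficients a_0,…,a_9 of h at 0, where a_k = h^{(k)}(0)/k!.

L = (-8 - 48·x + 96·x^2 + 64·x^3)·Dx^2 + (-8 - 16·x + 192·x^3 + 128·x^4)·Dx^3 + (-1 + 2·x + 8·x^2 + 16·x^3 + 48·x^4 + 32·x^5)·Dx^4  (order 4).
h: a_k = 0, 0, -6, 2, 0, 12/5, -32/5, 32/7, 0, 32/3, …
ICs: h(0) = 0, h′(0) = 0, h′′(0) = -12, h′′′(0) = 12.

f: a_k = 0, -6, 6, -8, 12, -96/5, 32, -384/7, 96, -512/3, …
g: a_k = 0, -6, 0, 8, 0, -96/5, 0, 384/7, 0, -512/3, …
h₀=f+g: left-lcm gives L₀, ord ≤ 4.
h=∫h₀ ⇒ L = L₀·Dx.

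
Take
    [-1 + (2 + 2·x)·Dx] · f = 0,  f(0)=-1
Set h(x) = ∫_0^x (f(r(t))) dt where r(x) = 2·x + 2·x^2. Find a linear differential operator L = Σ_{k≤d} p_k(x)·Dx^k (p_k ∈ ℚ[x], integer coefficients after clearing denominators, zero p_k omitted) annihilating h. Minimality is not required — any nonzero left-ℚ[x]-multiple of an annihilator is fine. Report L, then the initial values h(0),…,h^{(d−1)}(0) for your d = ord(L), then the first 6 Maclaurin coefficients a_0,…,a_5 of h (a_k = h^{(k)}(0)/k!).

f: a_k = -1, -1/2, 1/8, -1/16, 5/128, -7/256, …
Substitute x→r, Dx→(1/r')Dx; clear ⇒ L₀.
h=∫h₀ ⇒ L = L₀·Dx.
L = (-1 - 2·x)·Dx + (1 + 2·x + 2·x^2)·Dx^2  (order 2).
h: a_k = 0, -1, -1/2, -1/6, 1/8, -3/40, …
ICs: h(0) = 0, h′(0) = -1.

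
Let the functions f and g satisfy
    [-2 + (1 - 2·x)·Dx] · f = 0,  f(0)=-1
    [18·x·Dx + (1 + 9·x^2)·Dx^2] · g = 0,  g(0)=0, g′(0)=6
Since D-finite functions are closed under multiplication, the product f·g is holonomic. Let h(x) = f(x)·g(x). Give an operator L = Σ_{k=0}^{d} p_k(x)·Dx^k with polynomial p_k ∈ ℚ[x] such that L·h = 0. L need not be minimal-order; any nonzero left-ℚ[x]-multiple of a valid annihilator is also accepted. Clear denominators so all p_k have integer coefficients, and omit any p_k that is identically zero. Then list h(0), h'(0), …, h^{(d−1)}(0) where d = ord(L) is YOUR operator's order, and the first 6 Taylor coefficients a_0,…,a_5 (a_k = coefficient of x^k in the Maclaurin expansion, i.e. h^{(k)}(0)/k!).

f: a_k = -1, -2, -4, -8, -16, -32, …
g: a_k = 0, 6, 0, -18, 0, 486/5, …
Sym-product of L_f,L_g gives L₀ (≤ ord 2).
L = 36·x + (4 - 18·x + 72·x^2)·Dx + (-1 + 2·x - 9·x^2 + 18·x^3)·Dx^2  (order 2).
h: a_k = 0, -6, -12, -6, -12, -606/5, …
ICs: h(0) = 0, h′(0) = -6.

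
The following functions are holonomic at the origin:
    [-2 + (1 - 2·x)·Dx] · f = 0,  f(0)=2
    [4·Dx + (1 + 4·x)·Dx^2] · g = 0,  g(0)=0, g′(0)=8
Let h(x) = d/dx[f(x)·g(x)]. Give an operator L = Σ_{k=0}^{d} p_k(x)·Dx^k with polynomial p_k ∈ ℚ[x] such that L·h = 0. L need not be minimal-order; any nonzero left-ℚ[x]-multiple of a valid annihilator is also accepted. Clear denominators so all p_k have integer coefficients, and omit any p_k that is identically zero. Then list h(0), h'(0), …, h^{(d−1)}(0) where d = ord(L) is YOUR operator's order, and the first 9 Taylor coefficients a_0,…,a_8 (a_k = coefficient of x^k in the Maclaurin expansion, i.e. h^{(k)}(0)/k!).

f: a_k = 2, 4, 8, 16, 32, 64, 128, 256, 512, …
g: a_k = 0, 8, -16, 128/3, -128, 2048/5, -4096/3, 32768/7, -16384, …
f·g: L₀ = L_f ⊗_s L_g, ord ≤ 1·2.
h₀' ⇒ L via d/dx closure of L₀.
L = 32 + (-2 + 40·x)·Dx + (-1 - 2·x + 8·x^2)·Dx^2  (order 2).
h: a_k = 16, 0, 256, -1024/3, 9728/3, -43008/5, 227328/5, -5537792/35, 24240128/35, …
ICs: h(0) = 16, h′(0) = 0.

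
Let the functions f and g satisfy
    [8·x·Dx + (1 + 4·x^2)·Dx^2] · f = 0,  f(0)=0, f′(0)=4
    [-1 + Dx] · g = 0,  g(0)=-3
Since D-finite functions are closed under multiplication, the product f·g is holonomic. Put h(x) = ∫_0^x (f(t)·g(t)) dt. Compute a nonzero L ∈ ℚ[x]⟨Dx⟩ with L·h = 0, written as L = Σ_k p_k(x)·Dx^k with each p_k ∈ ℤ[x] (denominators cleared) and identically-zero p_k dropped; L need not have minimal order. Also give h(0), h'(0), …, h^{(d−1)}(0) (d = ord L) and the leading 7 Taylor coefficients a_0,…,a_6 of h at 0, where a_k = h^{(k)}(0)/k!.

L = (1 - 8·x + 4·x^2)·Dx + (-2 + 8·x - 8·x^2)·Dx^2 + (1 + 4·x^2)·Dx^3  (order 3).
h: a_k = 0, 0, -6, -4, 5/2, 14/5, -103/20, …
ICs: h(0) = 0, h′(0) = 0, h′′(0) = -12.

f: a_k = 0, 4, 0, -16/3, 0, 64/5, 0, …
g: a_k = -3, -3, -3/2, -1/2, -1/8, -1/40, -1/240, …
f·g: L₀ = L_f ⊗_s L_g, ord ≤ 2·1.
Integrate: L := L₀·Dx.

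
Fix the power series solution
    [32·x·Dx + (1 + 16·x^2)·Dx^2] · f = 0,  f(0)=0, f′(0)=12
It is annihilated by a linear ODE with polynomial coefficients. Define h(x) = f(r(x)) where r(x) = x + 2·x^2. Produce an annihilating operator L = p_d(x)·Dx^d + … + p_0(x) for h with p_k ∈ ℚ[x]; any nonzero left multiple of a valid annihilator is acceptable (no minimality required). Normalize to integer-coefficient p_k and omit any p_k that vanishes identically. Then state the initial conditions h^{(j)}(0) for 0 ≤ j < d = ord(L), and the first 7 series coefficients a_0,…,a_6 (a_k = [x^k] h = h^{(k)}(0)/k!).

f: a_k = 0, 12, 0, -64, 0, 3072/5, 0, …
Change of var in L_f (x↦r) gives L₀.
L = (-4 + 32·x + 256·x^2 + 768·x^3 + 768·x^4)·Dx + (1 + 4·x + 16·x^2 + 128·x^3 + 320·x^4 + 256·x^5)·Dx^2  (order 2).
h: a_k = 0, 12, 24, -64, -384, -768/5, 5632, …
ICs: h(0) = 0, h′(0) = 12.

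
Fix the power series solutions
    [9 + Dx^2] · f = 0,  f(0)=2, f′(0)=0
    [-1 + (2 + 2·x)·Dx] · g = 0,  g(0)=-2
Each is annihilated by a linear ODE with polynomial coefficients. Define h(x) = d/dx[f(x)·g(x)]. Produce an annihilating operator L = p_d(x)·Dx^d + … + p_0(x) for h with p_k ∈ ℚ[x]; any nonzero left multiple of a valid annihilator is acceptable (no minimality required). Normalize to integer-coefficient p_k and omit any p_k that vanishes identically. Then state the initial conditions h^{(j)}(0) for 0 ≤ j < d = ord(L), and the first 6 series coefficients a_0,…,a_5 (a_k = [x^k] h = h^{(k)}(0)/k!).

L = (551 + 1968·x + 2712·x^2 + 1728·x^3 + 432·x^4) + (-44 - 140·x - 144·x^2 - 48·x^3)·Dx + (52 + 200·x + 292·x^2 + 192·x^3 + 48·x^4)·Dx^2  (order 2).
h: a_k = -2, 37, 105/4, -499/8, -1835/64, 19647/640, …
ICs: h(0) = -2, h′(0) = 37.

f: a_k = 2, 0, -9, 0, 27/4, 0, …
g: a_k = -2, -1, 1/4, -1/8, 5/64, -7/128, …
Sym-product of L_f,L_g gives L₀ (≤ ord 2).
h₀' ⇒ L via d/dx closure of L₀.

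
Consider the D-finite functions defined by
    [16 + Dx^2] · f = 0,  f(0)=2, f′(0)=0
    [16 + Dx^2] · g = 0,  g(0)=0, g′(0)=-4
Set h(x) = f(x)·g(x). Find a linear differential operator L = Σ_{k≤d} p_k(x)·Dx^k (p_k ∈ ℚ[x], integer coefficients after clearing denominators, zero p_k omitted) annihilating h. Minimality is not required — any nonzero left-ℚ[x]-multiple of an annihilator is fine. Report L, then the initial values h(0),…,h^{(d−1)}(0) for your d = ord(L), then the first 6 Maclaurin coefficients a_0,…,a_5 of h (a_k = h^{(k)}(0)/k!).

L = 64·Dx + Dx^3  (order 3).
h: a_k = 0, -8, 0, 256/3, 0, -4096/15, …
ICs: h(0) = 0, h′(0) = -8, h′′(0) = 0.

f: a_k = 2, 0, -16, 0, 64/3, 0, …
g: a_k = 0, -4, 0, 32/3, 0, -128/15, …
f·g: L₀ = L_f ⊗_s L_g, ord ≤ 2·2.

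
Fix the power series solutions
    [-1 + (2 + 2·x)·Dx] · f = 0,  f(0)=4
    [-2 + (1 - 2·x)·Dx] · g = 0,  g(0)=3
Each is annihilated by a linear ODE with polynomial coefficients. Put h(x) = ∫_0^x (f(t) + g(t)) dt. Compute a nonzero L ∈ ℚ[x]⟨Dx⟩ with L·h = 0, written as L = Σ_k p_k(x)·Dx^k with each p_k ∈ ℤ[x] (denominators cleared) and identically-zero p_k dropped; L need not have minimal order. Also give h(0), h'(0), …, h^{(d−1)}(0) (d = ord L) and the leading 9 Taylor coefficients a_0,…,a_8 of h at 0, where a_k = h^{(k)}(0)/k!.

L = (6 + 4·x)·Dx + (-11 - 20·x - 12·x^2)·Dx^2 + (2 + 2·x - 8·x^2 - 8·x^3)·Dx^3  (order 3).
h: a_k = 0, 7, 4, 23/6, 97/16, 1531/160, 6151/384, 49131/1792, 196641/4096, …
ICs: h(0) = 0, h′(0) = 7, h′′(0) = 8.

f: a_k = 4, 2, -1/2, 1/4, -5/32, 7/64, -21/256, 33/512, -429/8192, …
g: a_k = 3, 6, 12, 24, 48, 96, 192, 384, 768, …
f+g: L₀ = lclm(L_f,L_g), ord ≤ 1+1.
h=∫₀ˣh₀: take L = L₀·Dx.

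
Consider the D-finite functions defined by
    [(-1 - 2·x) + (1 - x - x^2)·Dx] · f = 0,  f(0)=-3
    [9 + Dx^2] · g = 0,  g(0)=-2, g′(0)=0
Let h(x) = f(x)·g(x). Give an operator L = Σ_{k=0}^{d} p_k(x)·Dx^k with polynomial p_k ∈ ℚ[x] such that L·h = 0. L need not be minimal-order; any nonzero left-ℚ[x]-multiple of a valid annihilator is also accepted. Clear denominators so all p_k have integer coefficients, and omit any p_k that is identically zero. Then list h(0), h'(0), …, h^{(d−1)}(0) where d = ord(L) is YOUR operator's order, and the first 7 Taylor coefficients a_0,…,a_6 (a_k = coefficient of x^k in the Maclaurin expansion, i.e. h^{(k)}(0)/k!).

f: a_k = -3, -3, -6, -9, -15, -24, -39, …
g: a_k = -2, 0, 9, 0, -27/4, 0, 81/40, …
f·g: L₀ = L_f ⊗_s L_g, ord ≤ 1·2.
L = (-7 + 9·x + 9·x^2) + (2 + 4·x)·Dx + (-1 + x + x^2)·Dx^2  (order 2).
h: a_k = 6, 6, -15, -9, -15/4, -51/4, -903/40, …
ICs: h(0) = 6, h′(0) = 6.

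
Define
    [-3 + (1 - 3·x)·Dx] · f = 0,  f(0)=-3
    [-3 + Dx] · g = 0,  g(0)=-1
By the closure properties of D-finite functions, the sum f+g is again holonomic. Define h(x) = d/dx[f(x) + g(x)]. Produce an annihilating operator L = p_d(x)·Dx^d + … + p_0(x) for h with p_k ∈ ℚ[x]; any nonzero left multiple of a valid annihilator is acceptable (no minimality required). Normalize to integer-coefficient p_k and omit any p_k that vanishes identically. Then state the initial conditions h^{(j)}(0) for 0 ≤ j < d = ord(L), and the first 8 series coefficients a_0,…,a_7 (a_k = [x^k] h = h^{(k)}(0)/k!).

L = (36 + 54·x) + (-15 - 18·x + 27·x^2)·Dx + (1 - 9·x^2)·Dx^2  (order 2).
h: a_k = -12, -63, -513/2, -1971/2, -29241/8, -525123/40, -3674403/80, -88180569/560, …
ICs: h(0) = -12, h′(0) = -63.

f: a_k = -3, -9, -27, -81, -243, -729, -2187, -6561, …
g: a_k = -1, -3, -9/2, -9/2, -27/8, -81/40, -81/80, -243/560, …
Weyl lclm of L_f,L_g ⇒ L₀ (ord ≤ 2).
Derive L from L₀ (diff closure).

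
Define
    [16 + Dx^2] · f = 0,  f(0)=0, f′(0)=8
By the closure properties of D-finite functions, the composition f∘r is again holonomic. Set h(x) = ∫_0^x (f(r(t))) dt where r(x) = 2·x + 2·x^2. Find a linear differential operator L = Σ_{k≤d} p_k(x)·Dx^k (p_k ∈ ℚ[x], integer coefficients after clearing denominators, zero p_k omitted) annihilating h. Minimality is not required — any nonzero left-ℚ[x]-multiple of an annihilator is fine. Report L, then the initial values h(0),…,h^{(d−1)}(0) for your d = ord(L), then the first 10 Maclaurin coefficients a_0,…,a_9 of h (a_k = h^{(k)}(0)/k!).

L = (64 + 384·x + 768·x^2 + 512·x^3)·Dx - 2·Dx^2 + (1 + 2·x)·Dx^3  (order 3).
h: a_k = 0, 0, 8, 16/3, -128/3, -512/5, 256/45, 2560/7, 182272/315, -16384/405, …
ICs: h(0) = 0, h′(0) = 0, h′′(0) = 16.

f: a_k = 0, 8, 0, -64/3, 0, 256/15, 0, -2048/315, 0, 4096/2835, …
Change of var in L_f (x↦r) gives L₀.
h=∫h₀ ⇒ L = L₀·Dx.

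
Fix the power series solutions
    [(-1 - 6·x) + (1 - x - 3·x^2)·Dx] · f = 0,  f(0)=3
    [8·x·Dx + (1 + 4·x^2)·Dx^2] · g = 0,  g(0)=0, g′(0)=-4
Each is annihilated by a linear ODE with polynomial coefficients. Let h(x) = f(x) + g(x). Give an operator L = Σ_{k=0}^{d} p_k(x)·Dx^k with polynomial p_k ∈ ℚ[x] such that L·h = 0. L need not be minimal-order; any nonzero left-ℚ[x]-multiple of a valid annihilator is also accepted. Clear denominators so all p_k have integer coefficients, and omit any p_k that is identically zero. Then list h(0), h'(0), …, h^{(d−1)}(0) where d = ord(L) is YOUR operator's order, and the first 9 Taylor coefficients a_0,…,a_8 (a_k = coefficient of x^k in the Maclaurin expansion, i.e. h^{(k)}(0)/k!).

f: a_k = 3, 3, 12, 21, 57, 120, 291, 651, 1524, …
g: a_k = 0, -4, 0, 16/3, 0, -64/5, 0, 256/7, 0, …
Weyl lclm of L_f,L_g ⇒ L₀ (ord ≤ 3).
L = (-32 + 128·x + 1488·x^2 + 2880·x^3 + 8424·x^4 + 2592·x^6)·Dx + (25 + 160·x + 214·x^2 + 1188·x^3 + 2628·x^4 + 6264·x^5 + 432·x^6 + 2592·x^7)·Dx^2 + (-4 - 9·x - 54·x^2 + 66·x^3 + x^4 + 444·x^5 + 720·x^6 + 144·x^7 + 432·x^8)·Dx^3  (order 3).
h: a_k = 3, -1, 12, 79/3, 57, 536/5, 291, 4813/7, 1524, …
ICs: h(0) = 3, h′(0) = -1, h′′(0) = 24.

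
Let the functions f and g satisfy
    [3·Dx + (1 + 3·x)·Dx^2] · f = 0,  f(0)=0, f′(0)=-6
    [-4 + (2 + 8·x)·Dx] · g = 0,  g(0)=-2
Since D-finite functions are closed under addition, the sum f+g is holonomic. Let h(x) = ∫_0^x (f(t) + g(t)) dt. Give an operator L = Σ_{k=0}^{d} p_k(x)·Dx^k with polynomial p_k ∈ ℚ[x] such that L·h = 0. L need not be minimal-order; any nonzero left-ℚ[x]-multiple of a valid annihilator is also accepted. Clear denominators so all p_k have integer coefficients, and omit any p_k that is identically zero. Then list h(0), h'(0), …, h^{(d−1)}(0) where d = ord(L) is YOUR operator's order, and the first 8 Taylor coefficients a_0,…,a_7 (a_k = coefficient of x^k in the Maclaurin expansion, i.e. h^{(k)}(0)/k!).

L = 36·x·Dx^2 + (6 + 72·x + 180·x^2)·Dx^3 + (1 + 13·x + 54·x^2 + 72·x^3)·Dx^4  (order 4).
h: a_k = 0, -2, -5, 13/3, -13/2, 121/10, -383/15, 411/7, …
ICs: h(0) = 0, h′(0) = -2, h′′(0) = -10, h′′′(0) = 26.

f: a_k = 0, -6, 9, -18, 81/2, -486/5, 243, -4374/7, …
g: a_k = -2, -4, 4, -8, 20, -56, 168, -528, …
Sum ⇒ L₀ = lclm(L_f,L_g) in ℚ(x)⟨Dx⟩.
Integrate: L := L₀·Dx.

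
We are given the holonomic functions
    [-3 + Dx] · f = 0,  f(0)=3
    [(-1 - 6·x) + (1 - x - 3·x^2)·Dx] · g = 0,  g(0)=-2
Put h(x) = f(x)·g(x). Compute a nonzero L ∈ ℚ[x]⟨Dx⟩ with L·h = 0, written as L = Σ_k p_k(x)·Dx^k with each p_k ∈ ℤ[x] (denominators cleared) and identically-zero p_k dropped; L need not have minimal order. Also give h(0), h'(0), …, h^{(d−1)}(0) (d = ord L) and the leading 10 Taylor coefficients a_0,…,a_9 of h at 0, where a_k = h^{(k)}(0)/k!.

L = (4 + 3·x - 9·x^2) + (-1 + x + 3·x^2)·Dx  (order 1).
h: a_k = -6, -24, -69, -168, -1581/4, -4557/5, -84129/40, -169401/35, -24977523/2240, -14375811/560, …
ICs: h(0) = -6.

f: a_k = 3, 9, 27/2, 27/2, 81/8, 243/40, 243/80, 729/560, 2187/4480, 729/4480, …
g: a_k = -2, -2, -8, -14, -38, -80, -194, -434, -1016, -2318, …
Product ⇒ symmetric product L₀, ord ≤ 1.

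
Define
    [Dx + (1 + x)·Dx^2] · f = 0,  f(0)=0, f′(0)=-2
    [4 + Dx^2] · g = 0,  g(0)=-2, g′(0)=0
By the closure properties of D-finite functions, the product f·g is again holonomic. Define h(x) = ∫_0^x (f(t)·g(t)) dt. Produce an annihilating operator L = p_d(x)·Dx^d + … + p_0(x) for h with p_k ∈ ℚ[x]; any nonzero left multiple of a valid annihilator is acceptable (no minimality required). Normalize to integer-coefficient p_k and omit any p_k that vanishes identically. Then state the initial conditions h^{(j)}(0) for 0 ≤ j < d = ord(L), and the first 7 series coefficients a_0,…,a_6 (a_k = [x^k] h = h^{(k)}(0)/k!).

f: a_k = 0, -2, 1, -2/3, 1/2, -2/5, 1/3, …
g: a_k = -2, 0, 4, 0, -4/3, 0, 8/45, …
h₀=f·g: eliminate ⇒ L₀, order ≤ 2·2.
Integrate: L := L₀·Dx.
L = (168 + 864·x + 1456·x^2 + 1024·x^3 + 256·x^4)·Dx + (112 + 368·x + 384·x^2 + 128·x^3)·Dx^2 + (102 + 464·x + 744·x^2 + 512·x^3 + 128·x^4)·Dx^3 + (28 + 92·x + 96·x^2 + 32·x^3)·Dx^4 + (15 + 62·x + 95·x^2 + 64·x^3 + 16·x^4)·Dx^5  (order 5).
h: a_k = 0, 0, 2, -2/3, -5/3, 3/5, 2/15, …
ICs: h(0) = 0, h′(0) = 0, h′′(0) = 4, h′′′(0) = -4, h′′′′(0) = -40.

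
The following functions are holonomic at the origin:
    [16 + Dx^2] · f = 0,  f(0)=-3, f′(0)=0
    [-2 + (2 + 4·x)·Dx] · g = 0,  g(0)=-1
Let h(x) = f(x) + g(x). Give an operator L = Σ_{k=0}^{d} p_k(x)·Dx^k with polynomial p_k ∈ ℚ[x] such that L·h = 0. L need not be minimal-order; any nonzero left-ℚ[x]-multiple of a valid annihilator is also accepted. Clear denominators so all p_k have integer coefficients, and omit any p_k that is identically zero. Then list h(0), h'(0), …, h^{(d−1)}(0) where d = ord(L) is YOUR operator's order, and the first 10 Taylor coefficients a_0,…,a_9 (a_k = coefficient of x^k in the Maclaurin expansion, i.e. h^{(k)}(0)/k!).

L = (-304 - 1024·x - 1024·x^2) + (240 + 1504·x + 3072·x^2 + 2048·x^3)·Dx + (-19 - 64·x - 64·x^2)·Dx^2 + (15 + 94·x + 192·x^2 + 128·x^3)·Dx^3  (order 3).
h: a_k = -4, -1, 49/2, -1/2, -251/8, -7/8, 4411/240, -33/16, -20491/13440, -715/128, …
ICs: h(0) = -4, h′(0) = -1, h′′(0) = 49.

f: a_k = -3, 0, 24, 0, -32, 0, 256/15, 0, -512/105, 0, …
g: a_k = -1, -1, 1/2, -1/2, 5/8, -7/8, 21/16, -33/16, 429/128, -715/128, …
h₀=f+g: left-lcm gives L₀, ord ≤ 3.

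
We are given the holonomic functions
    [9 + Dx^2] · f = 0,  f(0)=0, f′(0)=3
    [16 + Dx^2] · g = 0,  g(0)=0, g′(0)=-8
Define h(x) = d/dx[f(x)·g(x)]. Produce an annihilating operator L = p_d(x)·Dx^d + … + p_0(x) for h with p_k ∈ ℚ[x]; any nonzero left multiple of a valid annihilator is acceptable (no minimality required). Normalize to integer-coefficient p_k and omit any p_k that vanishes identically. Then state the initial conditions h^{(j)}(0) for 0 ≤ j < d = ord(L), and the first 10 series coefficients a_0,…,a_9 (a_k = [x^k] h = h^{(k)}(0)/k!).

L = 49 + 50·Dx^2 + Dx^4  (order 4).
h: a_k = 0, -48, 0, 400, 0, -4902/5, 0, 24020/21, 0, -5884901/7560, …
ICs: h(0) = 0, h′(0) = -48, h′′(0) = 0, h′′′(0) = 2400.

f: a_k = 0, 3, 0, -9/2, 0, 81/40, 0, -243/560, 0, 243/4480, …
g: a_k = 0, -8, 0, 64/3, 0, -256/15, 0, 2048/315, 0, -4096/2835, …
L₀ := L_f ⊗_s L_g (sym. prod.), ord ≤ 4.
Derive L from L₀ (diff closure).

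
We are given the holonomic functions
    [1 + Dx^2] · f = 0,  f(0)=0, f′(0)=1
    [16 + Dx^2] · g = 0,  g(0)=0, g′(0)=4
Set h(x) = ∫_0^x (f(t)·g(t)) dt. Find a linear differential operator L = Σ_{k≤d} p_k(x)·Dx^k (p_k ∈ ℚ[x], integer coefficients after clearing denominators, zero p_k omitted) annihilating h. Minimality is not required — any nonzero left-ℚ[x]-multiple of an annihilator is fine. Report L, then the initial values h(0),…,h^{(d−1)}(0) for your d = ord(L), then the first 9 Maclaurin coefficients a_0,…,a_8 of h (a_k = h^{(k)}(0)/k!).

L = 225·Dx + 34·Dx^3 + Dx^5  (order 5).
h: a_k = 0, 0, 0, 4/3, 0, -34/15, 0, 133/90, 0, …
ICs: h(0) = 0, h′(0) = 0, h′′(0) = 0, h′′′(0) = 8, h′′′′(0) = 0.

f: a_k = 0, 1, 0, -1/6, 0, 1/120, 0, -1/5040, 0, …
g: a_k = 0, 4, 0, -32/3, 0, 128/15, 0, -1024/315, 0, …
f·g: L₀ = L_f ⊗_s L_g, ord ≤ 2·2.
∫: right-multiply L₀ by Dx.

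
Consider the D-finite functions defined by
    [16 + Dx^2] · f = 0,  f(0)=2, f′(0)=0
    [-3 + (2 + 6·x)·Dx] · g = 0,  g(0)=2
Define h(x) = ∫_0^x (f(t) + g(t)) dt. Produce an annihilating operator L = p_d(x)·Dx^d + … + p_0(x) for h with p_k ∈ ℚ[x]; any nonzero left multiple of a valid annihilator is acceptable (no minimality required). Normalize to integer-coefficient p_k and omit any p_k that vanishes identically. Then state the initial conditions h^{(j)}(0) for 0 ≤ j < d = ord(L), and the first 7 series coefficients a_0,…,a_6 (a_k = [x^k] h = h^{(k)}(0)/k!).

f: a_k = 2, 0, -16, 0, 64/3, 0, -512/45, …
g: a_k = 2, 3, -9/4, 27/8, -405/64, 1701/128, -15309/512, …
f+g: L₀ = lclm(L_f,L_g), ord ≤ 2+1.
Integrate: L := L₀·Dx.
L = (-4368 - 18432·x - 27648·x^2)·Dx + (1760 + 17568·x + 55296·x^2 + 55296·x^3)·Dx^2 + (-273 - 1152·x - 1728·x^2)·Dx^3 + (110 + 1098·x + 3456·x^2 + 3456·x^3)·Dx^4  (order 4).
h: a_k = 0, 4, 3/2, -73/12, 27/32, 2881/960, 567/256, …
ICs: h(0) = 0, h′(0) = 4, h′′(0) = 3, h′′′(0) = -73/2.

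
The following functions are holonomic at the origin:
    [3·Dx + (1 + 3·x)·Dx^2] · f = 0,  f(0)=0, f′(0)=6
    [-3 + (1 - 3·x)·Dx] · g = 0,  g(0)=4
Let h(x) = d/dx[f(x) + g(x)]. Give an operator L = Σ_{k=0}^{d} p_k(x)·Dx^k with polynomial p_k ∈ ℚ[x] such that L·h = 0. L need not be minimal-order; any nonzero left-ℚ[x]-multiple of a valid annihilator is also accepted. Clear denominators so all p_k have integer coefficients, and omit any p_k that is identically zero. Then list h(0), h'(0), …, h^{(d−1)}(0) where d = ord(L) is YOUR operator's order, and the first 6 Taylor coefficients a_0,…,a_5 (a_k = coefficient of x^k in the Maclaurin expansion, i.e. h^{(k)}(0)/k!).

f: a_k = 0, 6, -9, 18, -81/2, 486/5, …
g: a_k = 4, 12, 36, 108, 324, 972, …
L₀ := lclm(L_f,L_g); ord L₀ ≤ 2+1.
Derive L from L₀ (diff closure).
L = (-30 - 18·x) + (-4 - 48·x - 36·x^2)·Dx + (1 + x - 9·x^2 - 9·x^3)·Dx^2  (order 2).
h: a_k = 18, 54, 378, 1134, 5346, 16038, …
ICs: h(0) = 18, h′(0) = 54.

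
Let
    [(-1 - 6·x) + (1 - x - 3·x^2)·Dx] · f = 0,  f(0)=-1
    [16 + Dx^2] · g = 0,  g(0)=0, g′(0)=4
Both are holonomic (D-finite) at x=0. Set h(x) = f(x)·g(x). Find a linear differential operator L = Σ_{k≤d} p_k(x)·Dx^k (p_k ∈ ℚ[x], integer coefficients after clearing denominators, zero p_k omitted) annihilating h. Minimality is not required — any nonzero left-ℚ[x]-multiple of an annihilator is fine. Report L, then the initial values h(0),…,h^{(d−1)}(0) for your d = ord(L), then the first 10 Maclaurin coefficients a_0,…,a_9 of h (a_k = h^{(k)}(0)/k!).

f: a_k = -1, -1, -4, -7, -19, -40, -97, -217, -508, -1159, …
g: a_k = 0, 4, 0, -32/3, 0, 128/15, 0, -1024/315, 0, 2048/2835, …
f·g: L₀ = L_f ⊗_s L_g, ord ≤ 1·2.
L = (-10 + 16·x + 48·x^2) + (2 + 12·x)·Dx + (-1 + x + 3·x^2)·Dx^2  (order 2).
h: a_k = 0, -4, -4, -16/3, -52/3, -628/15, -1408/15, -68108/315, -156812/315, -3252272/2835, …
ICs: h(0) = 0, h′(0) = -4.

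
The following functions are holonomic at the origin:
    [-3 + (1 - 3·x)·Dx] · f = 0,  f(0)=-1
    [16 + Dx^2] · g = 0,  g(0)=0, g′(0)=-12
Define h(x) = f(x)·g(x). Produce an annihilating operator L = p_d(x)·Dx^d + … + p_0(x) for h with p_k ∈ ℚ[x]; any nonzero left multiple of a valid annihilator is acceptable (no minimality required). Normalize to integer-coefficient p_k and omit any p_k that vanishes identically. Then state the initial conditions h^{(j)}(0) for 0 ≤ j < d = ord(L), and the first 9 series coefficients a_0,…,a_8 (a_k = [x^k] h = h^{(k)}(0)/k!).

L = (-16 + 48·x) + 6·Dx + (-1 + 3·x)·Dx^2  (order 2).
h: a_k = 0, 12, 36, 76, 228, 3548/5, 10644/5, 669548/105, 669548/35, …
ICs: h(0) = 0, h′(0) = 12.

f: a_k = -1, -3, -9, -27, -81, -243, -729, -2187, -6561, …
g: a_k = 0, -12, 0, 32, 0, -128/5, 0, 1024/105, 0, …
Sym-product of L_f,L_g gives L₀ (≤ ord 2).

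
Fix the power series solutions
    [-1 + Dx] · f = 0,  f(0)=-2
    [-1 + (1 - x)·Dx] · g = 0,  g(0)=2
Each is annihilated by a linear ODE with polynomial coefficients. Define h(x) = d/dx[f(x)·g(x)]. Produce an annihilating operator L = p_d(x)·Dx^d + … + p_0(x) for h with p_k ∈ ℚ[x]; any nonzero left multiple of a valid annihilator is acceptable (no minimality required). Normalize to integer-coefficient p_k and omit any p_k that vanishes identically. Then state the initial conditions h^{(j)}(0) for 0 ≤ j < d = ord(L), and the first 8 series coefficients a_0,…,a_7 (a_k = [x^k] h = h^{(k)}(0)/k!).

f: a_k = -2, -2, -1, -1/3, -1/12, -1/60, -1/360, -1/2520, …
g: a_k = 2, 2, 2, 2, 2, 2, 2, 2, …
Sym-product of L_f,L_g gives L₀ (≤ ord 1).
h=h₀': d/dx-closure on L₀ ⇒ L.
L = (5 - 4·x + x^2) + (-2 + 3·x - x^2)·Dx  (order 1).
h: a_k = -8, -20, -32, -130/3, -163/3, -1957/30, -685/9, -109601/1260, …
ICs: h(0) = -8.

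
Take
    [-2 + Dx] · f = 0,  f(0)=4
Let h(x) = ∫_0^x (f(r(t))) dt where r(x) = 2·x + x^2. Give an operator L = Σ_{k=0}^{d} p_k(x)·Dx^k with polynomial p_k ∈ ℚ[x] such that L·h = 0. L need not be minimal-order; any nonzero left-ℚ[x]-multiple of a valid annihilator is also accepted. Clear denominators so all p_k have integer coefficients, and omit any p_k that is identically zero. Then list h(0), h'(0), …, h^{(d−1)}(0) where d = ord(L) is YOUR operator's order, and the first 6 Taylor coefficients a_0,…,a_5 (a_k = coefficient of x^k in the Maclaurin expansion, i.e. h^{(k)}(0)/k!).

f: a_k = 4, 8, 8, 16/3, 8/3, 16/15, …
h₀=f(r): pull back L_f along r ⇒ L₀.
h=∫₀ˣh₀: take L = L₀·Dx.
L = (-4 - 4·x)·Dx + Dx^2  (order 2).
h: a_k = 0, 4, 8, 40/3, 56/3, 344/15, …
ICs: h(0) = 0, h′(0) = 4.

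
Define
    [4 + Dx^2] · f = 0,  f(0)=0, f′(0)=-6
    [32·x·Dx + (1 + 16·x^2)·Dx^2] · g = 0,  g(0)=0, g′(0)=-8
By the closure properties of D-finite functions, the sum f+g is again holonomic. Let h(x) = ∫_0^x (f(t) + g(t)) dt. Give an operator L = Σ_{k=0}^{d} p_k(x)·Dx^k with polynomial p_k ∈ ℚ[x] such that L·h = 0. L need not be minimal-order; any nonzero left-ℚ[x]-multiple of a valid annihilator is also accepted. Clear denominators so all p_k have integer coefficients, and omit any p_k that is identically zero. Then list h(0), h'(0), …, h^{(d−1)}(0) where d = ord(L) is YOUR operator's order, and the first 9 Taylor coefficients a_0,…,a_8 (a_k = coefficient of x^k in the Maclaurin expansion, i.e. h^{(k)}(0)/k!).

L = (-6016·x + 102400·x^3 + 32768·x^5)·Dx^2 + (-28 + 1216·x^2 + 27648·x^4 + 16384·x^6)·Dx^3 + (-1504·x + 25600·x^3 + 8192·x^5)·Dx^4 + (-7 + 304·x^2 + 6912·x^4 + 4096·x^6)·Dx^5  (order 5).
h: a_k = 0, 0, -7, 0, 35/3, 0, -342/5, 0, 61441/105, …
ICs: h(0) = 0, h′(0) = 0, h′′(0) = -14, h′′′(0) = 0, h′′′′(0) = 280.

f: a_k = 0, -6, 0, 4, 0, -4/5, 0, 8/105, 0, …
g: a_k = 0, -8, 0, 128/3, 0, -2048/5, 0, 32768/7, 0, …
Weyl lclm of L_f,L_g ⇒ L₀ (ord ≤ 4).
Integrate: L := L₀·Dx.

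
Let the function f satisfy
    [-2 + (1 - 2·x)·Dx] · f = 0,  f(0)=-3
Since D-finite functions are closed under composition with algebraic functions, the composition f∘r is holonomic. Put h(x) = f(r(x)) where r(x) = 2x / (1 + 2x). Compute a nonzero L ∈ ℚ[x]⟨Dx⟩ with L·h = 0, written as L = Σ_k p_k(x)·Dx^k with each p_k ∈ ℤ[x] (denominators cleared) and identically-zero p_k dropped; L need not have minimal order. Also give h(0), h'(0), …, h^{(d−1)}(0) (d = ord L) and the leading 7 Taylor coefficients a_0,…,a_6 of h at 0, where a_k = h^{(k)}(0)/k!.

f: a_k = -3, -6, -12, -24, -48, -96, -192, …
L₀ from L_f via x↦r, Dx↦r'^{-1}Dx.
L = 4 + (-1 + 4·x^2)·Dx  (order 1).
h: a_k = -3, -12, -24, -48, -96, -192, -384, …
ICs: h(0) = -3.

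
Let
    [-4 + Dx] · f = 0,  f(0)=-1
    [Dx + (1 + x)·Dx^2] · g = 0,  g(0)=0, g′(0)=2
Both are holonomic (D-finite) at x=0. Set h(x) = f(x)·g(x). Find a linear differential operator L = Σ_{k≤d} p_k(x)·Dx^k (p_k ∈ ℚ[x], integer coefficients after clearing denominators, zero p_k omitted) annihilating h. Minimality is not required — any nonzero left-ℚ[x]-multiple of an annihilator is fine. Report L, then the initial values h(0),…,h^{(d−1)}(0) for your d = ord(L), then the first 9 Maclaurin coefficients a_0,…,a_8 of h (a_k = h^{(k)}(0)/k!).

f: a_k = -1, -4, -8, -32/3, -32/3, -128/15, -256/45, -1024/315, -512/315, …
g: a_k = 0, 2, -1, 2/3, -1/2, 2/5, -1/3, 2/7, -1/4, …
f·g: L₀ = L_f ⊗_s L_g, ord ≤ 1·2.
L = (12 + 16·x) + (-7 - 8·x)·Dx + (1 + x)·Dx^2  (order 2).
h: a_k = 0, -2, -7, -38/3, -31/2, -72/5, -97/9, -2134/315, -659/180, …
ICs: h(0) = 0, h′(0) = -2.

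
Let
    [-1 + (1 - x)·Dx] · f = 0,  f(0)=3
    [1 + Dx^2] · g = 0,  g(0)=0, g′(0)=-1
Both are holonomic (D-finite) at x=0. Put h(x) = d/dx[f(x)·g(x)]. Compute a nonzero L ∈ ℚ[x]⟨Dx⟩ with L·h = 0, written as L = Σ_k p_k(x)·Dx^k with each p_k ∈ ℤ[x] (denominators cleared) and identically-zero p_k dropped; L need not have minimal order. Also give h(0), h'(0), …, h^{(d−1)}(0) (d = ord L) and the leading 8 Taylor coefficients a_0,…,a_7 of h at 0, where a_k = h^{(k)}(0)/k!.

f: a_k = 3, 3, 3, 3, 3, 3, 3, 3, …
g: a_k = 0, -1, 0, 1/6, 0, -1/120, 0, 1/5040, …
h₀=f·g: eliminate ⇒ L₀, order ≤ 1·2.
Differentiate: ansatz ord ≤ ord L₀ ⇒ L.
L = (-1 - 2·x + x^2) + (-2 + 2·x)·Dx + (1 - 2·x + x^2)·Dx^2  (order 2).
h: a_k = -3, -6, -15/2, -10, -101/8, -303/20, -4241/240, -4241/210, …
ICs: h(0) = -3, h′(0) = -6.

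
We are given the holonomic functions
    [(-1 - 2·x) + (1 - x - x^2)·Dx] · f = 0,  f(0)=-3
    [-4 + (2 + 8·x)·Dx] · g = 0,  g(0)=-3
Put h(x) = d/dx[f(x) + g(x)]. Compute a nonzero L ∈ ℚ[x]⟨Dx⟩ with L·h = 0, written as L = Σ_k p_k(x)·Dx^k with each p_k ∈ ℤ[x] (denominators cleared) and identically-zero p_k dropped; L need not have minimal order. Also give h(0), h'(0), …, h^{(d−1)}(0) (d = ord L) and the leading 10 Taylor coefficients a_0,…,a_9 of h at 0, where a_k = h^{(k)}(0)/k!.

f: a_k = -3, -3, -6, -9, -15, -24, -39, -63, -102, -165, …
g: a_k = -3, -6, 6, -12, 30, -84, 252, -792, 2574, -8580, …
L₀ := lclm(L_f,L_g); ord L₀ ≤ 1+1.
h=h₀': d/dx-closure on L₀ ⇒ L.
L = (-42 - 132·x - 204·x^2 - 96·x^3 - 60·x^4) + (-3 - 96·x - 384·x^2 - 540·x^3 - 354·x^4 - 180·x^5)·Dx + (3 + 21·x + 33·x^2 - 26·x^3 - 78·x^4 - 98·x^5 - 40·x^6)·Dx^2  (order 2).
h: a_k = -9, 0, -63, 60, -540, 1278, -5985, 19776, -78705, 289050, …
ICs: h(0) = -9, h′(0) = 0.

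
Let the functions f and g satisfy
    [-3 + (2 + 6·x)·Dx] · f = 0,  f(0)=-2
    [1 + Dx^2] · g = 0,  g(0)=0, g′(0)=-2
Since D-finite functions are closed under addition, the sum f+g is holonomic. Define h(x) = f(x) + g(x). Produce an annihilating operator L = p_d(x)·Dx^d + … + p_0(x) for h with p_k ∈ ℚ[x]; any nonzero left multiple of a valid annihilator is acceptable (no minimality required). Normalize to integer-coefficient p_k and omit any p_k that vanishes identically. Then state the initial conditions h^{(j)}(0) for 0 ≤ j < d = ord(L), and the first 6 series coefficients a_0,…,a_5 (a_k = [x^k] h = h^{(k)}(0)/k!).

L = (-93 - 72·x - 108·x^2) + (-10 + 18·x + 216·x^2 + 216·x^3)·Dx + (-93 - 72·x - 108·x^2)·Dx^2 + (-10 + 18·x + 216·x^2 + 216·x^3)·Dx^3  (order 3).
h: a_k = -2, -5, 9/4, -73/24, 405/64, -25547/1920, …
ICs: h(0) = -2, h′(0) = -5, h′′(0) = 9/2.

f: a_k = -2, -3, 9/4, -27/8, 405/64, -1701/128, …
g: a_k = 0, -2, 0, 1/3, 0, -1/60, …
f+g: L₀ = lclm(L_f,L_g), ord ≤ 1+2.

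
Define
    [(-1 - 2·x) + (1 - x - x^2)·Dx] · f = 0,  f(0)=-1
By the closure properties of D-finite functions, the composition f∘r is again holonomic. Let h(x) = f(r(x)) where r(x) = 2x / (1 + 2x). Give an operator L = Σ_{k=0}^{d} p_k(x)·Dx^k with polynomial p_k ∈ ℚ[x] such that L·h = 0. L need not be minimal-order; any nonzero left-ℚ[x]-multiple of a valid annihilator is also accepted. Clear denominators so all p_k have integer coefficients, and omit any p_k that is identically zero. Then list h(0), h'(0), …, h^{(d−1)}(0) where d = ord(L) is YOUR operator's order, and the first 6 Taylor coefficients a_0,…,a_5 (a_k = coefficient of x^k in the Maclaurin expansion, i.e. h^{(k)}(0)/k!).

L = (2 + 12·x) + (-1 - 4·x + 8·x^3)·Dx  (order 1).
h: a_k = -1, -2, -4, 0, -16, 32, …
ICs: h(0) = -1.

f: a_k = -1, -1, -2, -3, -5, -8, …
Substitute x→r, Dx→(1/r')Dx; clear ⇒ L₀.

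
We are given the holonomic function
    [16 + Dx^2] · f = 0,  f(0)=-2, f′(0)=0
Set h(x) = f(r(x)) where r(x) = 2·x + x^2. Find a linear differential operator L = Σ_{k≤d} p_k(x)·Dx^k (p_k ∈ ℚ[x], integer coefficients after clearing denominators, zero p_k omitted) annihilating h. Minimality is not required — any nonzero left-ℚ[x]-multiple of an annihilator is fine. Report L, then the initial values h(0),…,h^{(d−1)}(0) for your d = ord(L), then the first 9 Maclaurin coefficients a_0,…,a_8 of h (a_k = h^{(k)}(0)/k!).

f: a_k = -2, 0, 16, 0, -64/3, 0, 512/45, 0, -1024/315, …
Change of var in L_f (x↦r) gives L₀.
L = (64 + 192·x + 192·x^2 + 64·x^3) - Dx + (1 + x)·Dx^2  (order 2).
h: a_k = -2, 0, 64, 64, -976/3, -2048/3, 9728/45, 30208/15, 591296/315, …
ICs: h(0) = -2, h′(0) = 0.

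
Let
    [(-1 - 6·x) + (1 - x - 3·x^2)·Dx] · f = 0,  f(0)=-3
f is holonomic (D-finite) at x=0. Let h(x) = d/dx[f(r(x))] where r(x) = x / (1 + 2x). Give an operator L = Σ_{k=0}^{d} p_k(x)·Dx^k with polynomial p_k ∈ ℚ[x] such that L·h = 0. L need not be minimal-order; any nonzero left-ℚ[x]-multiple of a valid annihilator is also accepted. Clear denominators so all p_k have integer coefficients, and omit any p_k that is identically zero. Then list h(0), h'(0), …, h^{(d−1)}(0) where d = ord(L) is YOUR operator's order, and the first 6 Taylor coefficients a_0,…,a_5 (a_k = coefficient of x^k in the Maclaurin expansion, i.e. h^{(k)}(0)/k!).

f: a_k = -3, -3, -12, -21, -57, -120, …
Substitute x→r, Dx→(1/r')Dx; clear ⇒ L₀.
Derive L from L₀ (diff closure).
L = (4 + 6·x + 30·x^2 + 32·x^3) + (-1 - 13·x - 45·x^2 - 38·x^3 + 16·x^4)·Dx  (order 1).
h: a_k = -3, -12, 45, -204, 840, -3330, …
ICs: h(0) = -3.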